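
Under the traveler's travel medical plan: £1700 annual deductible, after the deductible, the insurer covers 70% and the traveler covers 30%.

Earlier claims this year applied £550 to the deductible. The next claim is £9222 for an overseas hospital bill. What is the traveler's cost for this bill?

£3571.60

Deductible still to meet: £1700 − £550 = £1150.
After the £1150 deductible portion, £9222 − £1150 = £8072 is subject to coinsurance.
Coinsurance: £8072 × 30% = £2421.60.
So the traveler owes £1150 + £2421.60 = £3571.60.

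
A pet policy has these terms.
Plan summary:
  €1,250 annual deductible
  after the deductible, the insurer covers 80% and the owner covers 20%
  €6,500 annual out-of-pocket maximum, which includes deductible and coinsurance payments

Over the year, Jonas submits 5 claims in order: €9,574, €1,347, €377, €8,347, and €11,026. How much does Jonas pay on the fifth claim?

#1 (€9,574): deductible takes €1,250, €8,324 remains; coinsurance €8,324 × 20% = €1,664.80. Owner owes €2,914.80 (running OOP €2,914.80).
#2 (€1,347): deductible already satisfied, so owner's share is 20% × €1,347 = €269.40. Owner owes €269.40 (running OOP €3,184.20).
#3 (€377): deductible met; 20% of €377 = €75.40. Owner pays €75.40; OOP now €3,259.60.
#4 (€8,347): deductible already satisfied, so owner's share is 20% × €8,347 = €1,669.40. Cost to owner: €1,669.40. OOP to date €4,929.
#5 (€11,026): deductible already satisfied, so owner's share is 20% × €11,026 = €2,205.20. Adding that to €4,929 gives €7,134.20, past the €6,500 cap; owner pays only €6,500 − €4,929 = €1,571.

€1,571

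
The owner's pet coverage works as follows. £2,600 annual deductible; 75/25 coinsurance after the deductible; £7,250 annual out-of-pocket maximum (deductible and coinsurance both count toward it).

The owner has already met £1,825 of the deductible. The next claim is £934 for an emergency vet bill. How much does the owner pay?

Remaining deductible: £2,600 − £1,825 = £775.
After the £775 deductible portion, £934 − £775 = £159 is subject to coinsurance.
Coinsurance: £159 × 25% = £39.75.
So the owner owes £775 + £39.75 = £814.75 before any cap.
Total out-of-pocket so far would be £1,825 + £814.75 = £2,639.75, below the £7,250 cap — no reduction.

£814.75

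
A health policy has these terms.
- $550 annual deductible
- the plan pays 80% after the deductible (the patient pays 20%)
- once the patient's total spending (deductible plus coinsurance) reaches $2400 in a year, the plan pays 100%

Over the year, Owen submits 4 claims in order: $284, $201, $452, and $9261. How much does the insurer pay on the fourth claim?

$7488.40

Claim 1 ($284): entire amount goes to the deductible. Patient pays $284; OOP now $284. Plan pays $284 − $284 = $0.
Claim 2 ($201): all of it applies to the deductible. Cost to patient: $201. OOP to date $485. Insurer: $201 − $201 = $0.
Claim 3 ($452): $65 to deductible, leaving $387; patient's 20% is $77.40. Patient pays $142.40; OOP now $627.40. Plan pays $452 − $142.40 = $309.60.
Claim 4 ($9261): 20% coinsurance on $9261 = $1852.20. Adding that to $627.40 gives $2479.60, past the $2400 cap; patient pays only $2400 − $627.40 = $1772.60. Plan pays $9261 − $1772.60 = $7488.40.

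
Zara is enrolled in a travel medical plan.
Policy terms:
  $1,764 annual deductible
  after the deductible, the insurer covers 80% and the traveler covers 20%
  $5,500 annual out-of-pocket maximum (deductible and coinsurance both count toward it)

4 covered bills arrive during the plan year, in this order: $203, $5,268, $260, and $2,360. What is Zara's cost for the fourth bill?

$472

Claim 1 — $203: fully absorbed by the deductible. Traveler owes $203 (running OOP $203).
Claim 2 — $5,268: deductible takes $1,561, $3,707 remains; traveler's 20% is $741.40. Cost to traveler: $2,302.40. OOP to date $2,505.40.
Claim 3 — $260: deductible already satisfied, so traveler's share is 20% × $260 = $52. Cost to traveler: $52. OOP to date $2,557.40.
Claim 4 — $2,360: deductible met; 20% of $2,360 = $472. Traveler pays $472; OOP now $3,029.40.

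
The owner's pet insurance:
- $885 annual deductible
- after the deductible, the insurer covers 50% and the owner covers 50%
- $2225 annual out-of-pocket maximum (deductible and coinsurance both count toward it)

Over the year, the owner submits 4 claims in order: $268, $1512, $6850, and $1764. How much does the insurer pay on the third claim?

$5957.50

Bill 1, $268: fully absorbed by the deductible. Owner pays $268; OOP now $268. Plan pays $268 − $268 = $0.
Bill 2, $1512: $617 finishes the deductible; $895 goes to coinsurance; 50% of $895 = $447.50. Cost to owner: $1064.50. OOP to date $1332.50. Insurer: $1512 − $1064.50 = $447.50.
Bill 3, $6850: deductible met; 50% of $6850 = $3425. Adding that to $1332.50 gives $4757.50, past the $2225 cap; owner pays only $2225 − $1332.50 = $892.50. Insurer: $6850 − $892.50 = $5957.50.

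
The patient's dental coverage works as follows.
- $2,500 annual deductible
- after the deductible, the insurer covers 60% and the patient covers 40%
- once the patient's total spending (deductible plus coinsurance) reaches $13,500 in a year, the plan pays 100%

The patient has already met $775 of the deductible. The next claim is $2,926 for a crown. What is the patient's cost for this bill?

$2,205.40

Deductible still to meet: $2,500 − $775 = $1,725.
That leaves $2,926 − $1,725 = $1,201 for coinsurance.
Coinsurance: $1,201 × 40% = $480.40.
Patient responsibility before any cap: $1,725 + $480.40 = $2,205.40.
Cumulative spending $775 + $2,205.40 = $2,980.40 stays under the $13,500 maximum.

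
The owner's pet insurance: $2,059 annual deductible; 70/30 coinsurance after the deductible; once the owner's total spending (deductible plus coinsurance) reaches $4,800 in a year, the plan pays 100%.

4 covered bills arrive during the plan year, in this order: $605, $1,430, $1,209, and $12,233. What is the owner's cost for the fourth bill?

$2,385.50

Claim 1 — $605: all of it applies to the deductible. Cost to owner: $605. OOP to date $605.
Claim 2 — $1,430: entire amount goes to the deductible. Owner pays $1,430; OOP now $2,035.
Claim 3 — $1,209: deductible takes $24, $1,185 remains; 30% of $1,185 = $355.50. Owner owes $379.50 (running OOP $2,414.50).
Claim 4 — $12,233: 30% coinsurance on $12,233 = $3,669.90. OOP would hit $6,084.40 > $4,800, so the cap limits the owner to $4,800 − $2,414.50 = $2,385.50.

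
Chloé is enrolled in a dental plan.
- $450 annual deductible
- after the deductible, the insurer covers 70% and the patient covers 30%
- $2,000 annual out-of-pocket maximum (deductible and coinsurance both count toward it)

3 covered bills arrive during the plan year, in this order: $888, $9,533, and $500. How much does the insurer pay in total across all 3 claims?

Claim 1 ($888): $450 finishes the deductible; $438 goes to coinsurance; patient's 30% is $131.40. Cost to patient: $581.40. OOP to date $581.40. Insurer: $888 − $581.40 = $306.60.
Claim 2 ($9,533): deductible met; 30% of $9,533 = $2,859.90. OOP would hit $3,441.30 > $2,000, so the cap limits the patient to $2,000 − $581.40 = $1,418.60. Insurer: $9,533 − $1,418.60 = $8,114.40.
Claim 3 ($500): 30% coinsurance on $500 = $150. OOP would hit $2,150 > $2,000, so the cap limits the patient to $2,000 − $2,000 = $0. Plan pays $500 − $0 = $500.
Insurer total = bills − patient's total = $10,921 − $2,000 = $8,921.

$8,921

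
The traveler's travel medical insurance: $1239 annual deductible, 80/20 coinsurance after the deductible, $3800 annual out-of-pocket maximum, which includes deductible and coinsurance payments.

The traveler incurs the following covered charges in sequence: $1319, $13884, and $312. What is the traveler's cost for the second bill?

Bill 1, $1319: $1239 to deductible, leaving $80; coinsurance $80 × 20% = $16. Traveler pays $1255; OOP now $1255.
Bill 2, $13884: 20% coinsurance on $13884 = $2776.80. OOP would hit $4031.80 > $3800, so the cap limits the traveler to $3800 − $1255 = $2545.

$2545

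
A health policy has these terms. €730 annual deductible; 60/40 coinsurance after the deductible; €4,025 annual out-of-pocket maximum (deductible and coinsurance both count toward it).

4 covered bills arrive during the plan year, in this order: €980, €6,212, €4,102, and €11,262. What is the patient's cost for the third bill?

€710.20

Bill 1, €980: €730 to deductible, leaving €250; 40% of €250 = €100. Patient owes €830 (running OOP €830).
Bill 2, €6,212: 40% coinsurance on €6,212 = €2,484.80. Patient pays €2,484.80; OOP now €3,314.80.
Bill 3, €4,102: deductible met; 40% of €4,102 = €1,640.80. OOP would hit €4,955.60 > €4,025, so the cap limits the patient to €4,025 − €3,314.80 = €710.20.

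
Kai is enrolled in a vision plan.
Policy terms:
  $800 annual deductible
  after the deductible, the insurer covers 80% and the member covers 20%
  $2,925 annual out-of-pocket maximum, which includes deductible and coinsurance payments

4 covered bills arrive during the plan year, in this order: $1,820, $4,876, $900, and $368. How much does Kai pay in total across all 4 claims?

$2,232.80

Claim 1 — $1,820: $800 finishes the deductible; $1,020 goes to coinsurance; member's 20% is $204. Member pays $1,004; OOP now $1,004.
Claim 2 — $4,876: deductible already satisfied, so member's share is 20% × $4,876 = $975.20. Cost to member: $975.20. OOP to date $1,979.20.
Claim 3 — $900: 20% coinsurance on $900 = $180. Member pays $180; OOP now $2,159.20.
Claim 4 — $368: 20% coinsurance on $368 = $73.60. Member owes $73.60 (running OOP $2,232.80).
Total paid by the member: $1,004 + $975.20 + $180 + $73.60 = $2,232.80.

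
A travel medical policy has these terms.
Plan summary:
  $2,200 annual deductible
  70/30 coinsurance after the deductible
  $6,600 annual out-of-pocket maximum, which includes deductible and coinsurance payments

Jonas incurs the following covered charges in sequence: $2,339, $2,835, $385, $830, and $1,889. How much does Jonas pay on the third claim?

Bill 1, $2,339: deductible takes $2,200, $139 remains; coinsurance $139 × 30% = $41.70. Traveler owes $2,241.70 (running OOP $2,241.70).
Bill 2, $2,835: deductible met; 30% of $2,835 = $850.50. Traveler pays $850.50; OOP now $3,092.20.
Bill 3, $385: 30% coinsurance on $385 = $115.50. Traveler pays $115.50; OOP now $3,207.70.

$115.50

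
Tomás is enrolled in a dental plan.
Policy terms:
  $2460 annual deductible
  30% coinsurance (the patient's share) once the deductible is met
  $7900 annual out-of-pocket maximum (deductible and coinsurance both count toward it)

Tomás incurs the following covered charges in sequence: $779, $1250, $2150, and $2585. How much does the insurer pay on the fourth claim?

#1 ($779): entire amount goes to the deductible. Patient pays $779; OOP now $779. Plan pays $779 − $779 = $0.
#2 ($1250): fully absorbed by the deductible. Patient owes $1250 (running OOP $2029). Plan pays $1250 − $1250 = $0.
#3 ($2150): deductible takes $431, $1719 remains; patient's 30% is $515.70. Cost to patient: $946.70. OOP to date $2975.70. Plan pays $2150 − $946.70 = $1203.30.
#4 ($2585): deductible already satisfied, so patient's share is 30% × $2585 = $775.50. Cost to patient: $775.50. OOP to date $3751.20. Insurer: $2585 − $775.50 = $1809.50.

$1809.50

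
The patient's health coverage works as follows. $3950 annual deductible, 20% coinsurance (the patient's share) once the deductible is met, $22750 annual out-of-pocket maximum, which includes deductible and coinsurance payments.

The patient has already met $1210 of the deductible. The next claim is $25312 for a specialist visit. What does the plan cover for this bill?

$18057.60

$1210 of the $3950 deductible is already met, leaving $2740.
That leaves $25312 − $2740 = $22572 for coinsurance.
Patient's 20% share of $22572 is $4514.40.
That puts the patient's cost at $2740 + $4514.40 = $7254.40 before any cap.
Year-to-date out-of-pocket becomes $1210 + $7254.40 = $8464.40, still under the $22750 maximum, so no cap applies.
The insurer covers the remainder: $25312 − $7254.40 = $18057.60.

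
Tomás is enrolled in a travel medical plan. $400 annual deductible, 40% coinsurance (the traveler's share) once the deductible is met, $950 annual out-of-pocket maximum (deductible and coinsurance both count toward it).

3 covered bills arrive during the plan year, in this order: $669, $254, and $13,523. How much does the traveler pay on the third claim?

Bill 1, $669: deductible takes $400, $269 remains; 40% of $269 = $107.60. Traveler pays $507.60; OOP now $507.60.
Bill 2, $254: 40% coinsurance on $254 = $101.60. Traveler pays $101.60; OOP now $609.20.
Bill 3, $13,523: deductible met; 40% of $13,523 = $5,409.20. OOP would hit $6,018.40 > $950, so the cap limits the traveler to $950 − $609.20 = $340.80.

$340.80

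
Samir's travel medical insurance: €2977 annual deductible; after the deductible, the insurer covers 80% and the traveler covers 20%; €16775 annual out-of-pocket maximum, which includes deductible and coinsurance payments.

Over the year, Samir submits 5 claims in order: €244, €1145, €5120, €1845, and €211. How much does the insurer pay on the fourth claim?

€1476

Bill 1, €244: entire amount goes to the deductible. Cost to traveler: €244. OOP to date €244. Insurer: €244 − €244 = €0.
Bill 2, €1145: all of it applies to the deductible. Cost to traveler: €1145. OOP to date €1389. Plan pays €1145 − €1145 = €0.
Bill 3, €5120: €1588 to deductible, leaving €3532; coinsurance €3532 × 20% = €706.40. Traveler owes €2294.40 (running OOP €3683.40). Insurer: €5120 − €2294.40 = €2825.60.
Bill 4, €1845: deductible met; 20% of €1845 = €369. Traveler pays €369; OOP now €4052.40. Insurer: €1845 − €369 = €1476.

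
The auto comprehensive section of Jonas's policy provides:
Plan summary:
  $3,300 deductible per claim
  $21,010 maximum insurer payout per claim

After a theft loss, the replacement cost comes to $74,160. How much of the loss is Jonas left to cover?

$53,150

After the deductible, $74,160 − $3,300 = $70,860 remains.
The $21,010 per-incident cap binds; insurer pays $21,010.
The policyholder bears the rest of the original loss: $74,160 − $21,010 = $53,150.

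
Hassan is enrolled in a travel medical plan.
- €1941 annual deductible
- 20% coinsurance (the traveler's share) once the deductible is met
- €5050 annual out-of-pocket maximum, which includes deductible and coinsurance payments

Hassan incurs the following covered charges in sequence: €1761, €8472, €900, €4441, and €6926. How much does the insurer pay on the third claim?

#1 (€1761): fully absorbed by the deductible. Traveler pays €1761; OOP now €1761. Insurer: €1761 − €1761 = €0.
#2 (€8472): €180 to deductible, leaving €8292; 20% of €8292 = €1658.40. Traveler pays €1838.40; OOP now €3599.40. Plan pays €8472 − €1838.40 = €6633.60.
#3 (€900): 20% coinsurance on €900 = €180. Traveler pays €180; OOP now €3779.40. Insurer: €900 − €180 = €720.

€720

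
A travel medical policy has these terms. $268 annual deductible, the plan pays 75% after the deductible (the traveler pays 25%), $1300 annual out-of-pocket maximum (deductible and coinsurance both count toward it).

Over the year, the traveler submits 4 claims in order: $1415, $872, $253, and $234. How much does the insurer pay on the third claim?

$189.75

Bill 1, $1415: deductible takes $268, $1147 remains; 25% of $1147 = $286.75. Traveler pays $554.75; OOP now $554.75. Insurer: $1415 − $554.75 = $860.25.
Bill 2, $872: 25% coinsurance on $872 = $218. Traveler pays $218; OOP now $772.75. Insurer: $872 − $218 = $654.
Bill 3, $253: 25% coinsurance on $253 = $63.25. Traveler owes $63.25 (running OOP $836). Insurer: $253 − $63.25 = $189.75.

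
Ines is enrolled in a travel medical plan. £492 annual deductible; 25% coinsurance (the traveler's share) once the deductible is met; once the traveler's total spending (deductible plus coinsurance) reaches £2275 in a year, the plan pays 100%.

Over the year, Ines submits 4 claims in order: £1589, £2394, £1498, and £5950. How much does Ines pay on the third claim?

Bill 1, £1589: £492 to deductible, leaving £1097; traveler's 25% is £274.25. Traveler pays £766.25; OOP now £766.25.
Bill 2, £2394: 25% coinsurance on £2394 = £598.50. Traveler pays £598.50; OOP now £1364.75.
Bill 3, £1498: deductible met; 25% of £1498 = £374.50. Traveler owes £374.50 (running OOP £1739.25).

£374.50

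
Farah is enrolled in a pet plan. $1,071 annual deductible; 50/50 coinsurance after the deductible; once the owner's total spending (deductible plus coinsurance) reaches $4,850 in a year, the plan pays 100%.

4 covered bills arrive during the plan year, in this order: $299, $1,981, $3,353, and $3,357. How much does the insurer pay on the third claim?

Claim 1 ($299): fully absorbed by the deductible. Owner owes $299 (running OOP $299). Plan pays $299 − $299 = $0.
Claim 2 ($1,981): $772 to deductible, leaving $1,209; coinsurance $1,209 × 50% = $604.50. Owner pays $1,376.50; OOP now $1,675.50. Insurer: $1,981 − $1,376.50 = $604.50.
Claim 3 ($3,353): deductible met; 50% of $3,353 = $1,676.50. Owner owes $1,676.50 (running OOP $3,352). Plan pays $3,353 − $1,676.50 = $1,676.50.

$1,676.50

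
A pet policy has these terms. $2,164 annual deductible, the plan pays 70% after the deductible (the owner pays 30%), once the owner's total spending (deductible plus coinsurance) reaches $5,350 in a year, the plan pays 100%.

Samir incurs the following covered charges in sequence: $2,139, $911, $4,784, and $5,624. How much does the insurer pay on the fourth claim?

#1 ($2,139): entire amount goes to the deductible. Owner owes $2,139 (running OOP $2,139). Plan pays $2,139 − $2,139 = $0.
#2 ($911): $25 finishes the deductible; $886 goes to coinsurance; coinsurance $886 × 30% = $265.80. Cost to owner: $290.80. OOP to date $2,429.80. Plan pays $911 − $290.80 = $620.20.
#3 ($4,784): deductible already satisfied, so owner's share is 30% × $4,784 = $1,435.20. Owner owes $1,435.20 (running OOP $3,865). Insurer: $4,784 − $1,435.20 = $3,348.80.
#4 ($5,624): 30% coinsurance on $5,624 = $1,687.20. That would push OOP to $5,552.20, over the $5,350 cap, so owner pays $5,350 − $3,865 = $1,485. Plan pays $5,624 − $1,485 = $4,139.

$4,139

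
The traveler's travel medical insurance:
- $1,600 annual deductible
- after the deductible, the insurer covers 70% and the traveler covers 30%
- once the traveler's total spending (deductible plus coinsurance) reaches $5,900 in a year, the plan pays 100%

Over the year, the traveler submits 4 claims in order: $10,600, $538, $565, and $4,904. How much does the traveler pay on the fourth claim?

$1,269.10

Claim 1 — $10,600: $1,600 to deductible, leaving $9,000; coinsurance $9,000 × 30% = $2,700. Cost to traveler: $4,300. OOP to date $4,300.
Claim 2 — $538: deductible met; 30% of $538 = $161.40. Traveler pays $161.40; OOP now $4,461.40.
Claim 3 — $565: deductible already satisfied, so traveler's share is 30% × $565 = $169.50. Traveler owes $169.50 (running OOP $4,630.90).
Claim 4 — $4,904: deductible already satisfied, so traveler's share is 30% × $4,904 = $1,471.20. Adding that to $4,630.90 gives $6,102.10, past the $5,900 cap; traveler pays only $5,900 − $4,630.90 = $1,269.10.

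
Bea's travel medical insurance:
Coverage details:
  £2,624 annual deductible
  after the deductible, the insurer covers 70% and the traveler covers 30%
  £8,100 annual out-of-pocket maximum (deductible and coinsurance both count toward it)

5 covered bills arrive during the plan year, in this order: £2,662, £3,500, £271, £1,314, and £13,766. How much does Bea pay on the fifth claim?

£3,939.10

Bill 1, £2,662: deductible takes £2,624, £38 remains; traveler's 30% is £11.40. Cost to traveler: £2,635.40. OOP to date £2,635.40.
Bill 2, £3,500: deductible already satisfied, so traveler's share is 30% × £3,500 = £1,050. Traveler owes £1,050 (running OOP £3,685.40).
Bill 3, £271: 30% coinsurance on £271 = £81.30. Cost to traveler: £81.30. OOP to date £3,766.70.
Bill 4, £1,314: deductible met; 30% of £1,314 = £394.20. Cost to traveler: £394.20. OOP to date £4,160.90.
Bill 5, £13,766: deductible met; 30% of £13,766 = £4,129.80. That would push OOP to £8,290.70, over the £8,100 cap, so traveler pays £8,100 − £4,160.90 = £3,939.10.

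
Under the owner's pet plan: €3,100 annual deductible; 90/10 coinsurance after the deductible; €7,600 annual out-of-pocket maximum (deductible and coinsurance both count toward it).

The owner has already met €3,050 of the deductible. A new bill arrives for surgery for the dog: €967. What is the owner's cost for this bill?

€3,050 of the €3,100 deductible is already met, leaving €50.
That leaves €967 − €50 = €917 for coinsurance.
Owner's 10% share of €917 is €91.70.
Owner responsibility before any cap: €50 + €91.70 = €141.70.
Total out-of-pocket so far would be €3,050 + €141.70 = €3,191.70, below the €7,600 cap — no reduction.

€141.70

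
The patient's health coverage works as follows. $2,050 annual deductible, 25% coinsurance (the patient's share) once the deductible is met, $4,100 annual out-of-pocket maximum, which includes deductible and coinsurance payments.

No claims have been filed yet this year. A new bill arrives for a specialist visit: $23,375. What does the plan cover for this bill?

Deductible not yet touched, so the first $2,050 of the bill goes to the deductible.
That leaves $23,375 − $2,050 = $21,325 for coinsurance.
Coinsurance: $21,325 × 25% = $5,331.25.
So the patient owes $2,050 + $5,331.25 = $7,381.25 before any cap.
That would bring total out-of-pocket to $7,381.25, past the $4,100 cap. The patient is capped at $4,100 − $0 = $4,100 on this claim.
Insurer pays the balance: $23,375 − $4,100 = $19,275.

$19,275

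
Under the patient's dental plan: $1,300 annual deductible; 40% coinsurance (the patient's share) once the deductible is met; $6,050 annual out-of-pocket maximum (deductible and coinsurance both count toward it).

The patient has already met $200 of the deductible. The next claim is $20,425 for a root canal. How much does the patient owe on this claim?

Deductible still to meet: $1,300 − $200 = $1,100.
The remaining $19,325 (= $20,425 − $1,100) moves to coinsurance.
40% of $19,325 = $7,730 falls to the patient.
That puts the patient's cost at $1,100 + $7,730 = $8,830 before any cap.
Year-to-date out-of-pocket would reach $200 + $8,830 = $9,030, above the $6,050 maximum, so the patient pays only $6,050 − $200 = $5,850.

$5,850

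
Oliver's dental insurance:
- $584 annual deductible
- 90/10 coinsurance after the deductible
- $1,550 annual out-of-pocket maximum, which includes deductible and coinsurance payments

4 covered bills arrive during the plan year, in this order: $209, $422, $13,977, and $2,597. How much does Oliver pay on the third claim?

$961.30

Claim 1 ($209): all of it applies to the deductible. Patient pays $209; OOP now $209.
Claim 2 ($422): $375 finishes the deductible; $47 goes to coinsurance; coinsurance $47 × 10% = $4.70. Patient owes $379.70 (running OOP $588.70).
Claim 3 ($13,977): deductible met; 10% of $13,977 = $1,397.70. OOP would hit $1,986.40 > $1,550, so the cap limits the patient to $1,550 − $588.70 = $961.30.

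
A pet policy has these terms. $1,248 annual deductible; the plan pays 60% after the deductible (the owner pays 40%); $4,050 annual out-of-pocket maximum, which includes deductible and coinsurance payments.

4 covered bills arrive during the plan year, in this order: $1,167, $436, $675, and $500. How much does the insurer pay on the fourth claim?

$300

Claim 1 — $1,167: entire amount goes to the deductible. Owner owes $1,167 (running OOP $1,167). Plan pays $1,167 − $1,167 = $0.
Claim 2 — $436: $81 to deductible, leaving $355; owner's 40% is $142. Owner owes $223 (running OOP $1,390). Plan pays $436 − $223 = $213.
Claim 3 — $675: deductible already satisfied, so owner's share is 40% × $675 = $270. Owner pays $270; OOP now $1,660. Insurer: $675 − $270 = $405.
Claim 4 — $500: 40% coinsurance on $500 = $200. Cost to owner: $200. OOP to date $1,860. Insurer: $500 − $200 = $300.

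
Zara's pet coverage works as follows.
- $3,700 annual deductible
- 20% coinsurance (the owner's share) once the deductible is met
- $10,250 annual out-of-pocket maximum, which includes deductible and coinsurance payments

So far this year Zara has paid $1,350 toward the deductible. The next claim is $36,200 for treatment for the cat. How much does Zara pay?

$8,900

Remaining deductible: $3,700 − $1,350 = $2,350.
That leaves $36,200 − $2,350 = $33,850 for coinsurance.
20% of $33,850 = $6,770 falls to the owner.
Owner responsibility before any cap: $2,350 + $6,770 = $9,120.
Adding $9,120 to the $1,350 already spent would give $10,470, which exceeds the $10,250 cap; the owner pays just $10,250 − $1,350 = $8,900.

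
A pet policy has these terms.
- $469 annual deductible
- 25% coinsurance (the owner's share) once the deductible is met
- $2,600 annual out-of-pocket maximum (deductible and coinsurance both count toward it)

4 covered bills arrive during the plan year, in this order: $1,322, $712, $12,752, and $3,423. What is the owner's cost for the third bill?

$1,739.75

Claim 1 — $1,322: $469 to deductible, leaving $853; 25% of $853 = $213.25. Owner owes $682.25 (running OOP $682.25).
Claim 2 — $712: deductible already satisfied, so owner's share is 25% × $712 = $178. Owner pays $178; OOP now $860.25.
Claim 3 — $12,752: deductible already satisfied, so owner's share is 25% × $12,752 = $3,188. Adding that to $860.25 gives $4,048.25, past the $2,600 cap; owner pays only $2,600 − $860.25 = $1,739.75.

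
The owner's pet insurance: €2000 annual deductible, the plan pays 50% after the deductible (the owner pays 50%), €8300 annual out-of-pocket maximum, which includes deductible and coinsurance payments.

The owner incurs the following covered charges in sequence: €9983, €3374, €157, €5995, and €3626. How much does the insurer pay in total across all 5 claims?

€14835

#1 (€9983): deductible takes €2000, €7983 remains; 50% of €7983 = €3991.50. Owner pays €5991.50; OOP now €5991.50. Plan pays €9983 − €5991.50 = €3991.50.
#2 (€3374): deductible met; 50% of €3374 = €1687. Owner pays €1687; OOP now €7678.50. Plan pays €3374 − €1687 = €1687.
#3 (€157): deductible already satisfied, so owner's share is 50% × €157 = €78.50. Owner owes €78.50 (running OOP €7757). Insurer: €157 − €78.50 = €78.50.
#4 (€5995): 50% coinsurance on €5995 = €2997.50. Adding that to €7757 gives €10754.50, past the €8300 cap; owner pays only €8300 − €7757 = €543. Plan pays €5995 − €543 = €5452.
#5 (€3626): deductible met; 50% of €3626 = €1813. Adding that to €8300 gives €10113, past the €8300 cap; owner pays only €8300 − €8300 = €0. Plan pays €3626 − €0 = €3626.
Insurer total: €3991.50 + €1687 + €78.50 + €5452 + €3626 = €14835.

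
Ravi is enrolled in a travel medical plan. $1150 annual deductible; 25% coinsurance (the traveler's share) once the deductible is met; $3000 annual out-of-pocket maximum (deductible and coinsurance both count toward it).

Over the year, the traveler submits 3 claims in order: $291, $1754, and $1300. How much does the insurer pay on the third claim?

$975

Claim 1 — $291: entire amount goes to the deductible. Traveler pays $291; OOP now $291. Insurer: $291 − $291 = $0.
Claim 2 — $1754: $859 to deductible, leaving $895; 25% of $895 = $223.75. Traveler pays $1082.75; OOP now $1373.75. Plan pays $1754 − $1082.75 = $671.25.
Claim 3 — $1300: 25% coinsurance on $1300 = $325. Cost to traveler: $325. OOP to date $1698.75. Plan pays $1300 − $325 = $975.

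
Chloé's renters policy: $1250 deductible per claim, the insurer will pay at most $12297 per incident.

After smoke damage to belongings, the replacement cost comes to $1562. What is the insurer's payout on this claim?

Subtract the deductible: $1562 − $1250 = $312.
That's under the $12297 cap, so the insurer reimburses the full $312.

$312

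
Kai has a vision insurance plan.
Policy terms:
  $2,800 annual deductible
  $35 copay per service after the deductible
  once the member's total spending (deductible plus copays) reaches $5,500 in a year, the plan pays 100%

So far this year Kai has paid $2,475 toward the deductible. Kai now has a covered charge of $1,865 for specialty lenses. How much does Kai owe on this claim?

$360

Remaining deductible: $2,800 − $2,475 = $325.
After the $325 deductible portion, $1,865 − $325 = $1,540 is subject to the copay.
Copay on this service: $35.
So the member owes $325 + $35 = $360 before any cap.
Cumulative spending $2,475 + $360 = $2,835 stays under the $5,500 maximum.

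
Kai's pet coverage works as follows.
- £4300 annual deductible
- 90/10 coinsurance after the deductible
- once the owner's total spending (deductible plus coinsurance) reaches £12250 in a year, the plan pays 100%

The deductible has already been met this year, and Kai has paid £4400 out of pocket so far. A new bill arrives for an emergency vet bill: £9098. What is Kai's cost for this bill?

£909.80

The deductible is already satisfied, so the full bill goes to coinsurance.
10% of £9098 = £909.80 falls to the owner.
Total out-of-pocket so far would be £4400 + £909.80 = £5309.80, below the £12250 cap — no reduction.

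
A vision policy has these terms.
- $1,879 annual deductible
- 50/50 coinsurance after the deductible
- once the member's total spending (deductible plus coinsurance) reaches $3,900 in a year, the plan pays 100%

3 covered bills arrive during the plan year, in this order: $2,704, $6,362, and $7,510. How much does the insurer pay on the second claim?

#1 ($2,704): $1,879 finishes the deductible; $825 goes to coinsurance; coinsurance $825 × 50% = $412.50. Member owes $2,291.50 (running OOP $2,291.50). Insurer: $2,704 − $2,291.50 = $412.50.
#2 ($6,362): deductible met; 50% of $6,362 = $3,181. That would push OOP to $5,472.50, over the $3,900 cap, so member pays $3,900 − $2,291.50 = $1,608.50. Insurer: $6,362 − $1,608.50 = $4,753.50.

$4,753.50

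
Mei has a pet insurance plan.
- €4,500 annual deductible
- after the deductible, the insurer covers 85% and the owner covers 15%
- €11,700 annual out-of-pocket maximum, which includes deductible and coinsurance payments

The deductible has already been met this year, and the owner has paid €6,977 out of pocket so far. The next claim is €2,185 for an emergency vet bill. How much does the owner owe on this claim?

With the deductible met, the entire €2,185 is subject to coinsurance.
Coinsurance: €2,185 × 15% = €327.75.
Total out-of-pocket so far would be €6,977 + €327.75 = €7,304.75, below the €11,700 cap — no reduction.

€327.75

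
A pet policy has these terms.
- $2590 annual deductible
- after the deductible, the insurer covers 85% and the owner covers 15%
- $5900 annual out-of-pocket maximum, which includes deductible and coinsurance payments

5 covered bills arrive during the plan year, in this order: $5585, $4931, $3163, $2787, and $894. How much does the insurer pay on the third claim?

$2688.55

#1 ($5585): deductible takes $2590, $2995 remains; 15% of $2995 = $449.25. Owner owes $3039.25 (running OOP $3039.25). Insurer: $5585 − $3039.25 = $2545.75.
#2 ($4931): 15% coinsurance on $4931 = $739.65. Owner owes $739.65 (running OOP $3778.90). Insurer: $4931 − $739.65 = $4191.35.
#3 ($3163): deductible already satisfied, so owner's share is 15% × $3163 = $474.45. Owner owes $474.45 (running OOP $4253.35). Plan pays $3163 − $474.45 = $2688.55.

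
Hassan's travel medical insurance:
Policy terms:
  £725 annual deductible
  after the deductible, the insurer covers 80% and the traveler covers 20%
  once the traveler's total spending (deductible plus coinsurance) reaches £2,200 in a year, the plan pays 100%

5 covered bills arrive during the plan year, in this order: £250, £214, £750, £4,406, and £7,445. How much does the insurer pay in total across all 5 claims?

Claim 1 — £250: all of it applies to the deductible. Traveler pays £250; OOP now £250. Plan pays £250 − £250 = £0.
Claim 2 — £214: fully absorbed by the deductible. Traveler pays £214; OOP now £464. Plan pays £214 − £214 = £0.
Claim 3 — £750: £261 to deductible, leaving £489; 20% of £489 = £97.80. Traveler pays £358.80; OOP now £822.80. Insurer: £750 − £358.80 = £391.20.
Claim 4 — £4,406: 20% coinsurance on £4,406 = £881.20. Traveler owes £881.20 (running OOP £1,704). Plan pays £4,406 − £881.20 = £3,524.80.
Claim 5 — £7,445: deductible already satisfied, so traveler's share is 20% × £7,445 = £1,489. OOP would hit £3,193 > £2,200, so the cap limits the traveler to £2,200 − £1,704 = £496. Insurer: £7,445 − £496 = £6,949.
Insurer total = bills − traveler's total = £13,065 − £2,200 = £10,865.

£10,865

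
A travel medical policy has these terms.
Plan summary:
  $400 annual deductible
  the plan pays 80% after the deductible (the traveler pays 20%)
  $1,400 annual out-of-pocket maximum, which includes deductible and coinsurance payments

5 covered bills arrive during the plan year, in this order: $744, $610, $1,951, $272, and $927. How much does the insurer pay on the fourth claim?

Claim 1 — $744: $400 finishes the deductible; $344 goes to coinsurance; 20% of $344 = $68.80. Traveler pays $468.80; OOP now $468.80. Plan pays $744 − $468.80 = $275.20.
Claim 2 — $610: 20% coinsurance on $610 = $122. Cost to traveler: $122. OOP to date $590.80. Plan pays $610 − $122 = $488.
Claim 3 — $1,951: deductible met; 20% of $1,951 = $390.20. Traveler pays $390.20; OOP now $981. Insurer: $1,951 − $390.20 = $1,560.80.
Claim 4 — $272: deductible already satisfied, so traveler's share is 20% × $272 = $54.40. Cost to traveler: $54.40. OOP to date $1,035.40. Plan pays $272 − $54.40 = $217.60.

$217.60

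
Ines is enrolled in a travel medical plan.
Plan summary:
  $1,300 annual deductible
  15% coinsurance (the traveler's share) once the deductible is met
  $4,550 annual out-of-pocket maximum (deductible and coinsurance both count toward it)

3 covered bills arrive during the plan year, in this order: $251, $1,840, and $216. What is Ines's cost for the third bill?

$32.40

Bill 1, $251: fully absorbed by the deductible. Traveler owes $251 (running OOP $251).
Bill 2, $1,840: $1,049 finishes the deductible; $791 goes to coinsurance; coinsurance $791 × 15% = $118.65. Cost to traveler: $1,167.65. OOP to date $1,418.65.
Bill 3, $216: deductible already satisfied, so traveler's share is 15% × $216 = $32.40. Traveler owes $32.40 (running OOP $1,451.05).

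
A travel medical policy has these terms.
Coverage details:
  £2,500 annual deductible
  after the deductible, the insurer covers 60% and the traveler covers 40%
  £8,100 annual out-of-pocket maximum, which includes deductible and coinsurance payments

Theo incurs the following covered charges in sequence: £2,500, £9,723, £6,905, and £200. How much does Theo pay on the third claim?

Claim 1 — £2,500: entire amount goes to the deductible. Traveler owes £2,500 (running OOP £2,500).
Claim 2 — £9,723: deductible already satisfied, so traveler's share is 40% × £9,723 = £3,889.20. Traveler pays £3,889.20; OOP now £6,389.20.
Claim 3 — £6,905: 40% coinsurance on £6,905 = £2,762. Adding that to £6,389.20 gives £9,151.20, past the £8,100 cap; traveler pays only £8,100 − £6,389.20 = £1,710.80.

£1,710.80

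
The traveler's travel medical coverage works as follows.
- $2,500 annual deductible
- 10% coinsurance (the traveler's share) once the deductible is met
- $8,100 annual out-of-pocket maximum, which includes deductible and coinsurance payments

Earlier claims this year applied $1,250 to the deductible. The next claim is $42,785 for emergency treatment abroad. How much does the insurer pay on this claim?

$37,381.50

Deductible still to meet: $2,500 − $1,250 = $1,250.
After the $1,250 deductible portion, $42,785 − $1,250 = $41,535 is subject to coinsurance.
10% of $41,535 = $4,153.50 falls to the traveler.
Traveler responsibility before any cap: $1,250 + $4,153.50 = $5,403.50.
Cumulative spending $1,250 + $5,403.50 = $6,653.50 stays under the $8,100 maximum.
The insurer covers the remainder: $42,785 − $5,403.50 = $37,381.50.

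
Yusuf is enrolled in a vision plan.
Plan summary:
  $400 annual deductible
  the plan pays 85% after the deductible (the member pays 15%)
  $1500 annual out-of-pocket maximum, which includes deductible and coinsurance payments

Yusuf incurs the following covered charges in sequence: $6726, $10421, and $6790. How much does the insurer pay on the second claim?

$10269.90

Bill 1, $6726: deductible takes $400, $6326 remains; member's 15% is $948.90. Member pays $1348.90; OOP now $1348.90. Plan pays $6726 − $1348.90 = $5377.10.
Bill 2, $10421: deductible already satisfied, so member's share is 15% × $10421 = $1563.15. OOP would hit $2912.05 > $1500, so the cap limits the member to $1500 − $1348.90 = $151.10. Insurer: $10421 − $151.10 = $10269.90.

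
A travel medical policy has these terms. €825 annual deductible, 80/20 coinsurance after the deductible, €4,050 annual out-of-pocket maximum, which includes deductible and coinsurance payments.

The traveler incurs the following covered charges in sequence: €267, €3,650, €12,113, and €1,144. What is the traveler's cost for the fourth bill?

€184

Claim 1 (€267): fully absorbed by the deductible. Traveler owes €267 (running OOP €267).
Claim 2 (€3,650): €558 to deductible, leaving €3,092; traveler's 20% is €618.40. Cost to traveler: €1,176.40. OOP to date €1,443.40.
Claim 3 (€12,113): deductible met; 20% of €12,113 = €2,422.60. Cost to traveler: €2,422.60. OOP to date €3,866.
Claim 4 (€1,144): deductible already satisfied, so traveler's share is 20% × €1,144 = €228.80. That would push OOP to €4,094.80, over the €4,050 cap, so traveler pays €4,050 − €3,866 = €184.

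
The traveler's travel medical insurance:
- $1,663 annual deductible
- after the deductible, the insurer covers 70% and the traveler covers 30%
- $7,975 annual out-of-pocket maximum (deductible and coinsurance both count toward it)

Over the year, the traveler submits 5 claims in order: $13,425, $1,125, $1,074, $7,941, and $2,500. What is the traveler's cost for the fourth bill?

Claim 1 — $13,425: $1,663 finishes the deductible; $11,762 goes to coinsurance; traveler's 30% is $3,528.60. Traveler pays $5,191.60; OOP now $5,191.60.
Claim 2 — $1,125: deductible already satisfied, so traveler's share is 30% × $1,125 = $337.50. Traveler pays $337.50; OOP now $5,529.10.
Claim 3 — $1,074: 30% coinsurance on $1,074 = $322.20. Traveler owes $322.20 (running OOP $5,851.30).
Claim 4 — $7,941: deductible already satisfied, so traveler's share is 30% × $7,941 = $2,382.30. OOP would hit $8,233.60 > $7,975, so the cap limits the traveler to $7,975 − $5,851.30 = $2,123.70.

$2,123.70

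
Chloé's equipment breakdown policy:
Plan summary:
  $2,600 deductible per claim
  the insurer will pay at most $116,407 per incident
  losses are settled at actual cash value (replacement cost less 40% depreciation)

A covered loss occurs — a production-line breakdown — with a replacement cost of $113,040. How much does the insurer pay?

Actual cash value after 40% depreciation: $113,040 × 60% = $67,824.
After the deductible, $67,824 − $2,600 = $65,224 remains.
That's under the $116,407 cap, so the insurer reimburses the full $65,224.

$65,224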